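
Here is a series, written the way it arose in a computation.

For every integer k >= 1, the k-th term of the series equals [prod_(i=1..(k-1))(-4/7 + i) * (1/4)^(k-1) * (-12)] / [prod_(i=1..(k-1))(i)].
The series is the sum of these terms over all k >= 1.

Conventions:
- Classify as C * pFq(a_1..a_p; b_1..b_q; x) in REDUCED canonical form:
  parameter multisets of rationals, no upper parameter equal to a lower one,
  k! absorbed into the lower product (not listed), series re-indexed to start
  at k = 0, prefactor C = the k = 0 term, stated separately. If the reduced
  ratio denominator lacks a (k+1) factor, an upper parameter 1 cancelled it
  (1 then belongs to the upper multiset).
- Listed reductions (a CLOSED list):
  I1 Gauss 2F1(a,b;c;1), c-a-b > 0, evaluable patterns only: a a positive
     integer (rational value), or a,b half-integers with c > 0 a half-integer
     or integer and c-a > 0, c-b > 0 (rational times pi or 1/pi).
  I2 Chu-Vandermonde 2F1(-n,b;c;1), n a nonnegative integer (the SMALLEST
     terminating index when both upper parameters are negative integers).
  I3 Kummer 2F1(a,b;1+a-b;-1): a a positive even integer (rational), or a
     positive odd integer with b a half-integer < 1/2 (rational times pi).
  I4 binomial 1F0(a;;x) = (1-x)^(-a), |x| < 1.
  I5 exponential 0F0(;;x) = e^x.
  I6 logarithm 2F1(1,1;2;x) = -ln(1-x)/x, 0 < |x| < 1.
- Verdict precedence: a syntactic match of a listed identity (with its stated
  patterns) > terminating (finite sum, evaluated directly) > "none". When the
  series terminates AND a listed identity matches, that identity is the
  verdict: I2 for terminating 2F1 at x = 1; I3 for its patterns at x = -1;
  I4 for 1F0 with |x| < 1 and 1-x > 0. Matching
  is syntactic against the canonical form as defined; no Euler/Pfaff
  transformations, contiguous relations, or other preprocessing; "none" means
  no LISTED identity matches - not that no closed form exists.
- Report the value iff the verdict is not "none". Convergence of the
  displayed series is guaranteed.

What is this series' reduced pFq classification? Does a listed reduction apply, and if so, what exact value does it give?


Canonical form: C = -12 times 1F0 with upper {3/7}, lower {-}, x = 1/4. Verdict (x = 1/4): binomial (I4) applies (the 1F0 binomial series: exponent -3/7, x = 1/4). Exact value: (-12) * (3/4)^(-3/7).

First insight: x = (1/4) and the product of the first k integers (prefactor -12) is k!.
Ratio: r(k) = (1/4) * (k+3/7) / [(k+1)] - rational in k. x = (1/4); t_0 = -12; negate the roots.


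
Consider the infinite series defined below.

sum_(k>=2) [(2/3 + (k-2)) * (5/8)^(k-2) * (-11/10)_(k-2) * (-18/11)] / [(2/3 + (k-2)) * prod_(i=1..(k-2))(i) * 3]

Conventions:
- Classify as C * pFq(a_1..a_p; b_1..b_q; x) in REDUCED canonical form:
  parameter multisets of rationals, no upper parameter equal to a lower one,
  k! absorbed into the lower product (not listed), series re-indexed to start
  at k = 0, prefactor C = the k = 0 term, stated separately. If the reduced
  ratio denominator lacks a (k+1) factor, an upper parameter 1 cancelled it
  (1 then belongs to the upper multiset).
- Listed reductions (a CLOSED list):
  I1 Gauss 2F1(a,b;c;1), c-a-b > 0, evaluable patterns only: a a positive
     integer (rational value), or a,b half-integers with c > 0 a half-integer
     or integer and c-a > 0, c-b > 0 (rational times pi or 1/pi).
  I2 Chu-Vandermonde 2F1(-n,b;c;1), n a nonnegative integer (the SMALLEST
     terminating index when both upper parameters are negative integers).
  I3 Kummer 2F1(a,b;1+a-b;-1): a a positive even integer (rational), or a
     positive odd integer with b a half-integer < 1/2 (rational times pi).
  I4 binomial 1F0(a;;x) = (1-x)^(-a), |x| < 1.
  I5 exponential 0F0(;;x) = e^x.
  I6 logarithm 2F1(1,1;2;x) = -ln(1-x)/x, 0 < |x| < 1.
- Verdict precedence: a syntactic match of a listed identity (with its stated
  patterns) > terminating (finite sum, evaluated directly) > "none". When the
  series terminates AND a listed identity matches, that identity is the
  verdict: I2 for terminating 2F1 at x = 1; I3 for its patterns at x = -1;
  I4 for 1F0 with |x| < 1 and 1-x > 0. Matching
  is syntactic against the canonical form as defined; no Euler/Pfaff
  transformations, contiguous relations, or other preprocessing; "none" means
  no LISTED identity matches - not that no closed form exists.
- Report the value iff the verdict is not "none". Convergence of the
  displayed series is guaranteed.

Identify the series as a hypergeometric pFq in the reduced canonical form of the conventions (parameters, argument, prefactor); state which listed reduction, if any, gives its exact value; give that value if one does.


The series (x = 5/8) is 1F0: upper {-11/10}, lower {-}, prefactor -6/11. Verdict: binomial (I4) applies (the 1F0 binomial series: exponent 11/10, x = 5/8). Exact value: (-6/11) * (3/8)^(11/10).

Structural cue: with t_0 = -6/11, the product of the first k integers (prefactor -6/11) is k!.
Step ratio: r(k) = (5/8) * (k-11/10) / [(k+1)] - poly over poly, x = (5/8) from leading terms; C = -6/11 at k = 0.


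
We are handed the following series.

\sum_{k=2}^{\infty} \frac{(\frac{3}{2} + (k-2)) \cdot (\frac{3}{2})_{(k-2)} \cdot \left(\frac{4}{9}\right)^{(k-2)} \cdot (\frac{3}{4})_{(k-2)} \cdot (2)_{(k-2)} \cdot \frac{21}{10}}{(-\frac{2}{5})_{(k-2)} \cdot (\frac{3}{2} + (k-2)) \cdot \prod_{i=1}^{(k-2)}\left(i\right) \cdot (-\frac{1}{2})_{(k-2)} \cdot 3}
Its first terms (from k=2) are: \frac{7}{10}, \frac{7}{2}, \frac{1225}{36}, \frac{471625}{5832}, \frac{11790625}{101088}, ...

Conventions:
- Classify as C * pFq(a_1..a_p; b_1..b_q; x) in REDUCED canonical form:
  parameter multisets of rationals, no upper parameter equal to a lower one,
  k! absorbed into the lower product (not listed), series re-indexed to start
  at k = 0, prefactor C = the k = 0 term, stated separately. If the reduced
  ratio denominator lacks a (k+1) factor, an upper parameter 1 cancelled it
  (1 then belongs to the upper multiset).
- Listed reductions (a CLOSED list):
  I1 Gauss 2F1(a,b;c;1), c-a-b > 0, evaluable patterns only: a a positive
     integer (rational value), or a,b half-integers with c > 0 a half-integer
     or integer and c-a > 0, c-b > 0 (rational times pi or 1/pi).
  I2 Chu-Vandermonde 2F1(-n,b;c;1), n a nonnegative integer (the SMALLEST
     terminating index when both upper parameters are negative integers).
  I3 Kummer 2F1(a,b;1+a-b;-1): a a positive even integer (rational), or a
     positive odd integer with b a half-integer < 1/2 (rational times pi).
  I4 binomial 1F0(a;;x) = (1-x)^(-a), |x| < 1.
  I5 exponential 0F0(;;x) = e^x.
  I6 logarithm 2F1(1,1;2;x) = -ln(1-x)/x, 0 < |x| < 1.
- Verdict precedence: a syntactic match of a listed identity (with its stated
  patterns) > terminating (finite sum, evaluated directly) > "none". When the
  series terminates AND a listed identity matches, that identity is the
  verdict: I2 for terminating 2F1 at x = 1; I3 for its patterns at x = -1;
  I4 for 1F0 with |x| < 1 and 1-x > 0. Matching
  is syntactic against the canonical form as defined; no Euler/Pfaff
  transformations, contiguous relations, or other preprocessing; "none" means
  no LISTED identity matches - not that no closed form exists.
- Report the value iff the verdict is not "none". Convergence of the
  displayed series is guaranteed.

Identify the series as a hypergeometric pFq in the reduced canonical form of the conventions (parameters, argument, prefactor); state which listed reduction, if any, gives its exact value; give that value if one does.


Reduced: x = \frac{4}{9}, 3F2, upper = {\frac{3}{4}, \frac{3}{2}, 2}, lower = {-\frac{1}{2}, -\frac{2}{5}}, C = \frac{7}{10}. Verdict: none. A 3F2 with upper {\frac{3}{4}, \frac{3}{2}, 2} fits none of I1-I6 at x = \frac{4}{9}; the sum runs forever.

Key step: t_0 being \frac{7}{10}, the product of the first k integers (C = 7/10, x = 4/9) is k!.
Adjacent-term ratio: r(k) = \frac{4}{9} * (k+\frac{3}{4}) (k+\frac{3}{2}) (k+2) / [(k-\frac{1}{2}) (k-\frac{2}{5}) (k+1)] - rational; roots negated = parameters, x = \frac{4}{9}, C = \frac{7}{10}.


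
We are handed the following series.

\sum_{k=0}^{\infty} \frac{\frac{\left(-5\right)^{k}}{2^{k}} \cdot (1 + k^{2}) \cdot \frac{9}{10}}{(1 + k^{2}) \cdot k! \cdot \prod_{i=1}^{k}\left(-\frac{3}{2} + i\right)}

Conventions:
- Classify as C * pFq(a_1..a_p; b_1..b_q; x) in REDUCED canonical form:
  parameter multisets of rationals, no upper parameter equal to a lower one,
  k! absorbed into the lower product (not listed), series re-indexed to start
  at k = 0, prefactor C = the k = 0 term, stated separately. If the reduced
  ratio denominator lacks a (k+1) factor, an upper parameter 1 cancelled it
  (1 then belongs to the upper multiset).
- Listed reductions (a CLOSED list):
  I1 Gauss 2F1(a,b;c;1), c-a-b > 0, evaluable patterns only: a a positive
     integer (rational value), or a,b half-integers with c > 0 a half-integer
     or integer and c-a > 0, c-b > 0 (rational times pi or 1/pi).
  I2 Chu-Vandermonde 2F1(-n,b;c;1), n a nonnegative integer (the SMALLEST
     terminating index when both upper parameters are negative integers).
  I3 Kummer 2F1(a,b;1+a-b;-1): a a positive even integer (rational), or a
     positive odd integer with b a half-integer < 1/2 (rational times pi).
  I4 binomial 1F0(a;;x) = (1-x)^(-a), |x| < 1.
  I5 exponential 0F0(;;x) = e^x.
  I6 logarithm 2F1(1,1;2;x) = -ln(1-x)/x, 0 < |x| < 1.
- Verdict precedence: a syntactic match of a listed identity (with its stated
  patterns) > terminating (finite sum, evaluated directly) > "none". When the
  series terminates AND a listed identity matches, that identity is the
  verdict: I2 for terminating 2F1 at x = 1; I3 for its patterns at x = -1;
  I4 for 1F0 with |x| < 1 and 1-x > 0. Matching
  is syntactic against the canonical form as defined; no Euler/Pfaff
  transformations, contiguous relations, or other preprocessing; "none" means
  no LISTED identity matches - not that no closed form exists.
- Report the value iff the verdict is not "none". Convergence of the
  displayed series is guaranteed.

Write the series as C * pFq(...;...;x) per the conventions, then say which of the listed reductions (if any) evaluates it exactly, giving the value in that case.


With C = \frac{9}{10}: the canonical form is 0F1(-; -\frac{1}{2}; -\frac{5}{2}). Verdict: none - at argument -\frac{5}{2} the multisets {-} ; {-\frac{1}{2}} match no listed identity.

Key observation: t_0 being \frac{9}{10}, k^2 + 1 divides numerator and denominator alike; prefactor 9/10 after cancelling.
Adjacent-term ratio: r(k) = -\frac{5}{2} * 1 / [(k-\frac{1}{2}) (k+1)] - rational in k. x = -\frac{5}{2}; t_0 = \frac{9}{10}; negate the roots.


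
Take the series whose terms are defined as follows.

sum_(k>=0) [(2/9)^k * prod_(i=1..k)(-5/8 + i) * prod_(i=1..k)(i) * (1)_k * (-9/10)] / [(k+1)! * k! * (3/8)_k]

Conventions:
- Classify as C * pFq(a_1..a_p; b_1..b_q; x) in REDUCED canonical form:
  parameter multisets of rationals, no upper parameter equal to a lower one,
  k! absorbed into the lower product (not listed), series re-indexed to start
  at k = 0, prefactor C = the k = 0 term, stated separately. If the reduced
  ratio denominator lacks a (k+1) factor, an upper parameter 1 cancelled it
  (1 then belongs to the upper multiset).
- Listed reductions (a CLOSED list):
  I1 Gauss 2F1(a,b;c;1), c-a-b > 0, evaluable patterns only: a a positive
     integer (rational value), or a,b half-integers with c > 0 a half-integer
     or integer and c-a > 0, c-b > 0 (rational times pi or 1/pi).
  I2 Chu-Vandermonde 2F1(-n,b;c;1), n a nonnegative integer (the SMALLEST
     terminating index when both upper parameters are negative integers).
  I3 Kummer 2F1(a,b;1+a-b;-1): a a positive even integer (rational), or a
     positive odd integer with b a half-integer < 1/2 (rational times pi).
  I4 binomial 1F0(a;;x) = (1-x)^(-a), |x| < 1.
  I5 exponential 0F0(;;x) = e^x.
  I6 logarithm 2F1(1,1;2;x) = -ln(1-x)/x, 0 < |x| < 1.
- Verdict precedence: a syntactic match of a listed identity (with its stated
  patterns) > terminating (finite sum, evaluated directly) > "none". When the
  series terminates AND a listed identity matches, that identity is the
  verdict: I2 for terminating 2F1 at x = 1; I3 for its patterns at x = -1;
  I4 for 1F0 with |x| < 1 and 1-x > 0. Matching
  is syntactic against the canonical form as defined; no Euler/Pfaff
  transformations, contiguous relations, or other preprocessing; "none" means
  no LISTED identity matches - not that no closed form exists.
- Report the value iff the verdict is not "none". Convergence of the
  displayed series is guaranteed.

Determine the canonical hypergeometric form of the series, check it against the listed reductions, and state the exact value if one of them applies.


This is -9/10 * 2F1(1, 1; 2; 2/9) in reduced canonical form. Verdict: this is logarithm (I6) (the logarithm: parameters (1,1;2), x = 2/9). Sum: (81/20) * ln(7/9).

First insight: t_0 being -9/10, the denominator's factorial ratio (C = -9/10) is a lower Pochhammer.
Consecutive-term ratio: r(k) = (2/9) * (k+1) (k+1) / [(k+2) (k+1)] - rational in k. x = (2/9); t_0 = -9/10; negate the roots.


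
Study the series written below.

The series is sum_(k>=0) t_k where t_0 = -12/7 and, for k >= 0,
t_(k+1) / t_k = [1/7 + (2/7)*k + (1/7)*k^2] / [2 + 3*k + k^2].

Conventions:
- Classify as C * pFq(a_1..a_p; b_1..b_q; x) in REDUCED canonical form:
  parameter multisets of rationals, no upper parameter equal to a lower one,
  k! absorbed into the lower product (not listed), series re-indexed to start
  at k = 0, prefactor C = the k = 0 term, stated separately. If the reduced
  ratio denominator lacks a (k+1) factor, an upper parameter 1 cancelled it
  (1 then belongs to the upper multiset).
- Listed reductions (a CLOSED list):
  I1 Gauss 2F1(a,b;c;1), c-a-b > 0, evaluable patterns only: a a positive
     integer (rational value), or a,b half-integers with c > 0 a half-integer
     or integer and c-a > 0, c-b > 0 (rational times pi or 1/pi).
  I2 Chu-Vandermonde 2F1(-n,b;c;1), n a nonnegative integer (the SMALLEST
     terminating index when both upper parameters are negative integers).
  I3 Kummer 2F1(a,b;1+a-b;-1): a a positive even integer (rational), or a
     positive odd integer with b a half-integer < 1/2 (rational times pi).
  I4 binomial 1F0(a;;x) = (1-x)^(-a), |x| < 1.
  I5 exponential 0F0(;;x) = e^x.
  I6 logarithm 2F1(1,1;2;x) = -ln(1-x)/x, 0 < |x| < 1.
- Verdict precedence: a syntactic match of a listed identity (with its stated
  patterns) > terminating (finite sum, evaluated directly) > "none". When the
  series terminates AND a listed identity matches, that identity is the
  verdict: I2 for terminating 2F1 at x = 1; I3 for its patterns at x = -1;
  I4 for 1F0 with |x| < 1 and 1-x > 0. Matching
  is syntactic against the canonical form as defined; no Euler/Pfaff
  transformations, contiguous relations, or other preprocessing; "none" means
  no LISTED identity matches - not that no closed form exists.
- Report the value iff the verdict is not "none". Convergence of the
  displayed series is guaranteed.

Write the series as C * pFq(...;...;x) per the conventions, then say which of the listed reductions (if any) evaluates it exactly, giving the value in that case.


Reduced: x = 1/7, 2F1, upper = {1, 1}, lower = {2}, C = -12/7. Verdict at x = 1/7: the I6 logarithm reduction matches (the logarithm: parameters (1,1;2), x = 1/7). Exact value: 12 * ln(6/7).

Key observation: with t_0 = -12/7, roots of the ratio polynomials (C = -12/7) are the negated parameters.
Consecutive-term ratio: r(k) = (1/7) * (k+1) (k+1) / [(k+2) (k+1)] - poly over poly, x = (1/7) from leading terms; C = -12/7 at k = 0.


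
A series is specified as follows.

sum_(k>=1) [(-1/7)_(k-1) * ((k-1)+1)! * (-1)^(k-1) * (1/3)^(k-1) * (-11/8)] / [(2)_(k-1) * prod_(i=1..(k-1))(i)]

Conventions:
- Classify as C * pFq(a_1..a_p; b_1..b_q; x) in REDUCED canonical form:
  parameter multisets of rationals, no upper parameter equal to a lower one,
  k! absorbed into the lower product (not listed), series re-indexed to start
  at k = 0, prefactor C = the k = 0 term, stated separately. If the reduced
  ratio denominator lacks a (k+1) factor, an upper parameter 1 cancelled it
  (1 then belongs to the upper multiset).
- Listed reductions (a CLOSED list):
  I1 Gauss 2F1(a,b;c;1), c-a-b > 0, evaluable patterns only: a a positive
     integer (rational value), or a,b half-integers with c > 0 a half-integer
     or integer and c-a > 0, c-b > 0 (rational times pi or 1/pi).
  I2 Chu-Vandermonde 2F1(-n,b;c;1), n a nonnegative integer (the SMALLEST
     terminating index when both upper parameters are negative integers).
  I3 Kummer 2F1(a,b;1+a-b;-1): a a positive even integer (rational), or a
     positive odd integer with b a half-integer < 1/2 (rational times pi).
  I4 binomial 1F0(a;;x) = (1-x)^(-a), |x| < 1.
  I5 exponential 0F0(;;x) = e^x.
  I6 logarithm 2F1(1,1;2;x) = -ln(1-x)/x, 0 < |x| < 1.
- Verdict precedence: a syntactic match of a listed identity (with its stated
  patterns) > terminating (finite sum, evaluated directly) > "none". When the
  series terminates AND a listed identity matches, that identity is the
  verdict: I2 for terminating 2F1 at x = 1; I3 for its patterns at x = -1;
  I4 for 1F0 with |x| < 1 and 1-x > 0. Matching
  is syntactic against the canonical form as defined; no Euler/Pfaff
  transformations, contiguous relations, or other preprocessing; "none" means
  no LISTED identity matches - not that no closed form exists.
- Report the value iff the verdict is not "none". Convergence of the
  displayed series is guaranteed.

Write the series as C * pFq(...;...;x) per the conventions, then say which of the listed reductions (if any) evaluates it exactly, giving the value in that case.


At argument -1/3: a 1F0 with upper {-1/7}, lower {-}, scaled by C = -11/8. Verdict: the I4 binomial reduction applies (the 1F0 binomial series: exponent 1/7, x = -1/3). Value: (-11/8) * (4/3)^(1/7).

Key observation: with t_0 = -11/8, the (-1)^k factor (C = -11/8, x = -1/3) folds into the argument's sign.
Adjacent-term ratio: r(k) = (-1/3) * (k-1/7) / [(k+1)] - rational; roots negated = parameters, x = (-1/3), C = -11/8.


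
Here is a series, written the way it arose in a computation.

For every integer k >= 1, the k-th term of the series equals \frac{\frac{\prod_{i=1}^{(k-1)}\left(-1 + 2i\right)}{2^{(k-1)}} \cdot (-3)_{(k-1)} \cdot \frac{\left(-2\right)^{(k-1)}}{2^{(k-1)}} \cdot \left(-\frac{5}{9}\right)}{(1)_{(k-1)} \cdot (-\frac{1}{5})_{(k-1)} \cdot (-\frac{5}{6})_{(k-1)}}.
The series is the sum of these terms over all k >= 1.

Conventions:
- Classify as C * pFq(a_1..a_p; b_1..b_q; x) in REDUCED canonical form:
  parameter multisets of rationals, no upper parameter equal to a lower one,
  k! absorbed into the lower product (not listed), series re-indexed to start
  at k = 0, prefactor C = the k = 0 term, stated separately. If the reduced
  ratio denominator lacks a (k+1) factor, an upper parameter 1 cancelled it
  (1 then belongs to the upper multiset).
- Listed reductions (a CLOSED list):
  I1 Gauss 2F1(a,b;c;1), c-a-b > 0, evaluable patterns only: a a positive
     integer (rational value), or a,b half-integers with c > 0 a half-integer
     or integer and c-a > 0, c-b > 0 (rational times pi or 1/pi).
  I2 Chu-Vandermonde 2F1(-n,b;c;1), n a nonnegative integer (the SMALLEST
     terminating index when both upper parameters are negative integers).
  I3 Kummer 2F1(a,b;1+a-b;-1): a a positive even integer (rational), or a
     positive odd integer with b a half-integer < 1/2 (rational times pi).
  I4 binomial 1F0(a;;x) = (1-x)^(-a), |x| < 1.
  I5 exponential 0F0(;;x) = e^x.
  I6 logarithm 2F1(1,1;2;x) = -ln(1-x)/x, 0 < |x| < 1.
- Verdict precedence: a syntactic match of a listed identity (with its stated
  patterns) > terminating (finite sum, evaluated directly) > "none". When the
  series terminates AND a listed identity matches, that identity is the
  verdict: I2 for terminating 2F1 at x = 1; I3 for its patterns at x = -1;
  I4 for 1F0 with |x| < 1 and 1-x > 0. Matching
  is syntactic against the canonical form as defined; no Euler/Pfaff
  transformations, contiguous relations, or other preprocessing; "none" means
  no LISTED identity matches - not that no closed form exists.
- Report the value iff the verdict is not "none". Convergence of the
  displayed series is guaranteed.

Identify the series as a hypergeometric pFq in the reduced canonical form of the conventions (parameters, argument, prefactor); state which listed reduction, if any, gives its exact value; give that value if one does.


x = -1 here; the reduced form reads 2F2, upper {-3, \frac{1}{2}}, lower {-\frac{5}{6}, -\frac{1}{5}}, C = -\frac{5}{9}. Verdict: terminating - upper parameter -3 makes this a finite sum (last index 3), evaluated exactly. Hence: -\frac{5300}{63}.

First insight: from the first term -\frac{5}{9}: (1)_k (prefactor -5/9) is k! itself.
Ratio: r(k) = -1 * (k-3) (k+\frac{1}{2}) / [(k-\frac{5}{6}) (k-\frac{1}{5}) (k+1)] ; factor over Q: parameters, x = -1, and C = -\frac{5}{9}.


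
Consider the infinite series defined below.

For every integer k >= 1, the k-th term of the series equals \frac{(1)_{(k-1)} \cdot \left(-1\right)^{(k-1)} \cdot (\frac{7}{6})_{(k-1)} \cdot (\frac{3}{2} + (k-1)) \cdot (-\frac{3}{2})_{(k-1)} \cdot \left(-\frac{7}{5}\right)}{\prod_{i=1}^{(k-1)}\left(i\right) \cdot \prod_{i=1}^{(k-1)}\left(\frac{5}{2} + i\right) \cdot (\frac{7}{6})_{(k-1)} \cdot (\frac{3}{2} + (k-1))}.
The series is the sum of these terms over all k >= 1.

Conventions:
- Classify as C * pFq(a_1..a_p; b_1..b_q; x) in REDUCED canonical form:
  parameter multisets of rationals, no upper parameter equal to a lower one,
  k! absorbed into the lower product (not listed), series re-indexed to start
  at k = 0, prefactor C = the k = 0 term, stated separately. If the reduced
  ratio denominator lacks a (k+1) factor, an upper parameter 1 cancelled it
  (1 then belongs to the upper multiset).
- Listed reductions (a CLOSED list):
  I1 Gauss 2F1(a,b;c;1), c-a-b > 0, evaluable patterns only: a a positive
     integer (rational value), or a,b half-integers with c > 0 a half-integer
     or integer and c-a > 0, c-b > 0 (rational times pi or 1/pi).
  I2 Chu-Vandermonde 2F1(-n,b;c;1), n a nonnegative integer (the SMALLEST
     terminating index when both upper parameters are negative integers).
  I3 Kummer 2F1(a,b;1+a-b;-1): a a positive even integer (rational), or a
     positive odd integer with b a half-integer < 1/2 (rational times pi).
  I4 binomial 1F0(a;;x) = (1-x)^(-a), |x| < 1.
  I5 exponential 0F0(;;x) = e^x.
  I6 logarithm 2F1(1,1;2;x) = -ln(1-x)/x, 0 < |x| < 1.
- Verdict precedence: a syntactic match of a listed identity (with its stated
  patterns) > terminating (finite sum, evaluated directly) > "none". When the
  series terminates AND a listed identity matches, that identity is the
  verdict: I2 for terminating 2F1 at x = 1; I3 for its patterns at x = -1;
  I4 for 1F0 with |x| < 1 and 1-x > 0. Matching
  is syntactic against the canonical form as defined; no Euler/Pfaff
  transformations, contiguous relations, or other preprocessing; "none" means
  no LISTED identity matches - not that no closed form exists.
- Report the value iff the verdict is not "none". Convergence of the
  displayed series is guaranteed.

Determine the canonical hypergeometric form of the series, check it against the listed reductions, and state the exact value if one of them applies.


This is -\frac{7}{5} * 2F1(-\frac{3}{2}, 1; \frac{7}{2}; -1) in reduced canonical form. Verdict: Kummer (I3) fires (x = -1; c = \frac{7}{2} equals 1+a-b for upper {-\frac{3}{2}, 1}: listed pattern). Sum: \left(-\frac{21}{32}\right) \cdot \pi.

First insight: t_0 = -\frac{7}{5} here, and the parameter 7/6 appears in both the upper and lower lists and cancels (alongside the other common factor).
Ratio: r(k) = -1 * (k-\frac{3}{2}) (k+1) / [(k+\frac{7}{2}) (k+1)] - rational; roots negated = parameters, x = -1, C = -\frac{7}{5}.


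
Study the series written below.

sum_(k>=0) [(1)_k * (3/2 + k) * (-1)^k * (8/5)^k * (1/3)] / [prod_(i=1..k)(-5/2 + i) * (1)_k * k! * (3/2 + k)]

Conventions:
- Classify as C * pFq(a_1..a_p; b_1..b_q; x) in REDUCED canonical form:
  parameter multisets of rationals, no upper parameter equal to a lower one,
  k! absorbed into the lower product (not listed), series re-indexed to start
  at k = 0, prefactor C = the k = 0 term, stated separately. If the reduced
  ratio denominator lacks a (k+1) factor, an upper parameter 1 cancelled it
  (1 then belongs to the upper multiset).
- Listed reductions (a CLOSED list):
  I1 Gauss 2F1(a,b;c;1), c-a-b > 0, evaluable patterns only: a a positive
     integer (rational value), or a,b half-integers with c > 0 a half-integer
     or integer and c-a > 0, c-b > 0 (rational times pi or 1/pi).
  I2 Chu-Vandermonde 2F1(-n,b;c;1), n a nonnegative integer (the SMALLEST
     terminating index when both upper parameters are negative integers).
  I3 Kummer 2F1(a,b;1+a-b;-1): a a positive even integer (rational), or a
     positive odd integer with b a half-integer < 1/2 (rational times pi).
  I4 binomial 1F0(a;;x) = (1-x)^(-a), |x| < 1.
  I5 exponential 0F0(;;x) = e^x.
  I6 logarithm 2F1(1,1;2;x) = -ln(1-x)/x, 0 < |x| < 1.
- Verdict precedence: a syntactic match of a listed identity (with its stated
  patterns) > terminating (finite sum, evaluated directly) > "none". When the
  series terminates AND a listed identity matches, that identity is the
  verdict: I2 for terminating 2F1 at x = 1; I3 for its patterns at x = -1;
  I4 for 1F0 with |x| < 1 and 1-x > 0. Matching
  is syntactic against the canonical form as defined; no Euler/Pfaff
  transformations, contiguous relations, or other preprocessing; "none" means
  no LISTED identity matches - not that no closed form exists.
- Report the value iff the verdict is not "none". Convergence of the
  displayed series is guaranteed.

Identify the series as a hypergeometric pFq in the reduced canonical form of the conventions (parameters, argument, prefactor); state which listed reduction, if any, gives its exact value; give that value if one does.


Prefactor 1/3, argument -8/5: 0F1 with upper {-} over lower {-3/2}. Verdict: none. A 0F1 with upper {-} fits none of I1-I6 at x = -8/5; the sum runs forever.

Key observation: t_0 = 1/3 here, and the lower running product (C = 1/3, x = -8/5) is a rising factorial.
Ratio: r(k) = (-8/5) * 1 / [(k-3/2) (k+1)] - poly over poly, x = (-8/5) from leading terms; C = 1/3 at k = 0.


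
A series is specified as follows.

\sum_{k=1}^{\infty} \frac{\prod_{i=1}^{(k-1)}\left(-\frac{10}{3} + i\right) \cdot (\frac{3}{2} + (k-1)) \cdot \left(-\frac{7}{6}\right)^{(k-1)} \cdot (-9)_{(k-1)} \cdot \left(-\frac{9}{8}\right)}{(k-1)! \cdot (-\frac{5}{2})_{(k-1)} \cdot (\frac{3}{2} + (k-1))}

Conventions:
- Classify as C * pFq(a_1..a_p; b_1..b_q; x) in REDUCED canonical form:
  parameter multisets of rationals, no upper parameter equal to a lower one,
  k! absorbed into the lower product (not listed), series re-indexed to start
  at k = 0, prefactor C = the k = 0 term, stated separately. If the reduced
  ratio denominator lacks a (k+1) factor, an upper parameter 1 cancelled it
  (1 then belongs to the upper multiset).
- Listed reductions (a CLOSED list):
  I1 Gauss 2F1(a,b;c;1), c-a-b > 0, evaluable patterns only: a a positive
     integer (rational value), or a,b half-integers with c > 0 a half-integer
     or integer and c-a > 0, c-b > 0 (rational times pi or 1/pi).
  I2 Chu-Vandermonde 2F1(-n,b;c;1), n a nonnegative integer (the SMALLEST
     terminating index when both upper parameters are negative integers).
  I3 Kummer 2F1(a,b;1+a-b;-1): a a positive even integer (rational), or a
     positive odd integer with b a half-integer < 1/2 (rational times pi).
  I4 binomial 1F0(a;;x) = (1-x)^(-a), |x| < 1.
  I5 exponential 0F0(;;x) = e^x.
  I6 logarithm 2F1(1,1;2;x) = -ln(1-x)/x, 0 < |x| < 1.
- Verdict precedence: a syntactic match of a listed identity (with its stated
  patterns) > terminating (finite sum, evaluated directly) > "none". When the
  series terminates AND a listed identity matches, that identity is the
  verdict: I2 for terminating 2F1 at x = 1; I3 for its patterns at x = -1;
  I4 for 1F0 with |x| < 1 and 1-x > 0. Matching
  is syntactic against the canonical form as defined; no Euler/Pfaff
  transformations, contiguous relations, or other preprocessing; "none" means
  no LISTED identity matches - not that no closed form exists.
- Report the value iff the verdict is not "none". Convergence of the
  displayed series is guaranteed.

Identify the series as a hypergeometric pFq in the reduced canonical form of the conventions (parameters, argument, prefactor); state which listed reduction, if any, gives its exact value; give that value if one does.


The series (x = -\frac{7}{6}) is 2F1: upper {-9, -\frac{7}{3}}, lower {-\frac{5}{2}}, prefactor -\frac{9}{8}. Verdict: terminating - upper -9 stops the sum at k = 9; the 10 terms are added exactly. Exact value: -\frac{65576314237619}{69735688020}.

Key observation: x = -\frac{7}{6} and the running product (C = -9/8) telescopes to a rising factorial.
Term ratio: r(k) = -\frac{7}{6} * (k-9) (k-\frac{7}{3}) / [(k-\frac{5}{2}) (k+1)] - poly over poly, x = -\frac{7}{6} from leading terms; C = -\frac{9}{8} at k = 0.


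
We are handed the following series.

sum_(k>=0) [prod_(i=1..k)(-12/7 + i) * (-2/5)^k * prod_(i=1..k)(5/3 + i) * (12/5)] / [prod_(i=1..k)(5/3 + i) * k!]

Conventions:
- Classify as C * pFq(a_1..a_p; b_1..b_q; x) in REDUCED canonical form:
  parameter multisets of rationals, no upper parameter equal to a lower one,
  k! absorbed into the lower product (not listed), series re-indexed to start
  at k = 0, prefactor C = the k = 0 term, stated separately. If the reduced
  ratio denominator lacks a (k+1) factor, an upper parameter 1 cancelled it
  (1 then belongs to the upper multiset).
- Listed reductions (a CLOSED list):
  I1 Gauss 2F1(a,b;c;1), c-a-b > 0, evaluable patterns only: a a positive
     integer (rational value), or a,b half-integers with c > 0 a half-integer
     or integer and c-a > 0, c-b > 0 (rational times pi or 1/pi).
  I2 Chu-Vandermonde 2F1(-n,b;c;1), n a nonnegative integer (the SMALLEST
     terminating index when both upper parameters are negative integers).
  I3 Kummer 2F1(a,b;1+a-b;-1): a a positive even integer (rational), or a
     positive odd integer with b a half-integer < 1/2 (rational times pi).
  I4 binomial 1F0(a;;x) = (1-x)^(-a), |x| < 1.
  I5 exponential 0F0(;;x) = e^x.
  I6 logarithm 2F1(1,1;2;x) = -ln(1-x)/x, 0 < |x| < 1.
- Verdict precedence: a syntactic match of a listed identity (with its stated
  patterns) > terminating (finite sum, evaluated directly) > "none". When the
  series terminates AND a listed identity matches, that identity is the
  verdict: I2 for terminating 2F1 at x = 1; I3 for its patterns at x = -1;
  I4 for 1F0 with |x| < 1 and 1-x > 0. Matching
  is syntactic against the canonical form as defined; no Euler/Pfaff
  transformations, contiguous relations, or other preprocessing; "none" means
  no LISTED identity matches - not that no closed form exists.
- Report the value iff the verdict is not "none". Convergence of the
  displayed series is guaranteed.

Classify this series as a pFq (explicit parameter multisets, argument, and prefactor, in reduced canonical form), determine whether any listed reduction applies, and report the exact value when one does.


Reduced: x = -2/5, 1F0, upper = {-5/7}, lower = {-}, C = 12/5. Verdict: the binomial series (I4) matches (the 1F0 binomial series: exponent 5/7, x = -2/5). Hence: (12/5) * (7/5)^(5/7).

Key step: t_0 being 12/5, the running product (prefactor 12/5) telescopes to a rising factorial.
Adjacent-term ratio: r(k) = (-2/5) * (k-5/7) / [(k+1)] ; factor over Q: parameters, x = (-2/5), and C = 12/5.


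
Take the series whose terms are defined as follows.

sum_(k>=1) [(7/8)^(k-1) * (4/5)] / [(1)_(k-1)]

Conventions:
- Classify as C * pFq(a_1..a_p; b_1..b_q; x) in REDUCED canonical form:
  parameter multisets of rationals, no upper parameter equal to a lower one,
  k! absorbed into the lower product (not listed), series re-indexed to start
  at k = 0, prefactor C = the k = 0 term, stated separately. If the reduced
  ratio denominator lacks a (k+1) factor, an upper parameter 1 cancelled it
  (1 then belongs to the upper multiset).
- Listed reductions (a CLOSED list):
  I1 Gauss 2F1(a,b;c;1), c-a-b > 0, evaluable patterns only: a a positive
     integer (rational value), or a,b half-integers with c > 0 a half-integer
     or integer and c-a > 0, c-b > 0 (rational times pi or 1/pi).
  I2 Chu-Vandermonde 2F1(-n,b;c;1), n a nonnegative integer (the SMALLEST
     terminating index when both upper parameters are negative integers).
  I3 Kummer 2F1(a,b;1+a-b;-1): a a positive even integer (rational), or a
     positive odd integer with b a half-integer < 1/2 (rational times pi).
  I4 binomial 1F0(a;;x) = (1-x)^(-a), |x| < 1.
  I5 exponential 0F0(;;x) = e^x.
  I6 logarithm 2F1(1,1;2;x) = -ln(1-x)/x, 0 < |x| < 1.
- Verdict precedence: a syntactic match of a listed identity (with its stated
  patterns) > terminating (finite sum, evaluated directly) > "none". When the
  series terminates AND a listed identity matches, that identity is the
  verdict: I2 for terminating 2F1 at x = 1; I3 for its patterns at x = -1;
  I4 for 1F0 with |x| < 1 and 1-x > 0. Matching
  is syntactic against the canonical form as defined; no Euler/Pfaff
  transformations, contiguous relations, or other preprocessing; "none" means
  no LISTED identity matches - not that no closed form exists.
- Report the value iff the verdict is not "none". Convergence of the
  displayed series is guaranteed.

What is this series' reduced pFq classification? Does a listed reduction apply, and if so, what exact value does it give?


The series (x = 7/8) is 0F0: upper {-}, lower {-}, prefactor 4/5. Verdict: the exponential series (I5) matches (the 0F0 exponential series at x = 7/8). Its exact value is (4/5) * e^(7/8).

First insight: from the first term 4/5: (1)_k (C = 4/5, x = 7/8) is k! itself.
Ratio: r(k) = (7/8) * 1 / [(k+1)] - rational in k. x = (7/8); t_0 = 4/5; negate the roots.


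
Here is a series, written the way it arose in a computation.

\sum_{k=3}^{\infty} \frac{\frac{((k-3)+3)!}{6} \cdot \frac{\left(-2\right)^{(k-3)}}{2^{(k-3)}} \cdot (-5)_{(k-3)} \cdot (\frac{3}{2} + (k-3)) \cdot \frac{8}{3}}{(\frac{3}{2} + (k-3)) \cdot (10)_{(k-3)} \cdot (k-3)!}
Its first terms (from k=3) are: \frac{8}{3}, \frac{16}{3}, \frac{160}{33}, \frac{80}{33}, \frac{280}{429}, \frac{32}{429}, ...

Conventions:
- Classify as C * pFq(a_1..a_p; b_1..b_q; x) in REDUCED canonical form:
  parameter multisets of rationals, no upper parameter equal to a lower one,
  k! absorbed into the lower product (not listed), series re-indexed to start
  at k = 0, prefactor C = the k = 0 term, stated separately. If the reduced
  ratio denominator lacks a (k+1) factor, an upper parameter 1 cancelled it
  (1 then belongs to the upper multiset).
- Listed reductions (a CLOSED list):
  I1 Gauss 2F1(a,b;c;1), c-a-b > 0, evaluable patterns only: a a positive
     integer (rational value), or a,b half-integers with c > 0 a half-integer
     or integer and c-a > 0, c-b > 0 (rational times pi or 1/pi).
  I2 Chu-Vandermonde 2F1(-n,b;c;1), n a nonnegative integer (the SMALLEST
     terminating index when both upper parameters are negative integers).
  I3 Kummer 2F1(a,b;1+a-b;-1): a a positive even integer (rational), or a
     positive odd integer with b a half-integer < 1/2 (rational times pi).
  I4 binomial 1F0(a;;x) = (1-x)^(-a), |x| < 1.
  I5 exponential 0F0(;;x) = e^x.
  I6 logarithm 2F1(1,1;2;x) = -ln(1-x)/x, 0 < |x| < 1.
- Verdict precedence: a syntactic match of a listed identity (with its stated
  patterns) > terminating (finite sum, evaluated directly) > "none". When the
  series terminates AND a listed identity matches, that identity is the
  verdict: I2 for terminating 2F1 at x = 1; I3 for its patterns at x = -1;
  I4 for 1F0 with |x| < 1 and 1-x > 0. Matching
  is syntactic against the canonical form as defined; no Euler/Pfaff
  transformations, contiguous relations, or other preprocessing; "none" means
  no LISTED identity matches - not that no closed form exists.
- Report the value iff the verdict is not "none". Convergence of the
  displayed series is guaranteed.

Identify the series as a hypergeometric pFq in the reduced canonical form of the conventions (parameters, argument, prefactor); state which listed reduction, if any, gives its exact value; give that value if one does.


The series (x = -1) is 2F1: upper {-5, 4}, lower {10}, prefactor \frac{8}{3}. Verdict at x = -1: Kummer (I3) matches (x = -1; c = 10 equals 1+a-b for upper {-5, 4}: listed pattern). Sum: 16.

First insight: t_0 being \frac{8}{3}, the two k-th powers (prefactor 8/3) combine into one argument.
Adjacent-term ratio: r(k) = -1 * (k-5) (k+4) / [(k+10) (k+1)] - rational in k. x = -1; t_0 = \frac{8}{3}; negate the roots.


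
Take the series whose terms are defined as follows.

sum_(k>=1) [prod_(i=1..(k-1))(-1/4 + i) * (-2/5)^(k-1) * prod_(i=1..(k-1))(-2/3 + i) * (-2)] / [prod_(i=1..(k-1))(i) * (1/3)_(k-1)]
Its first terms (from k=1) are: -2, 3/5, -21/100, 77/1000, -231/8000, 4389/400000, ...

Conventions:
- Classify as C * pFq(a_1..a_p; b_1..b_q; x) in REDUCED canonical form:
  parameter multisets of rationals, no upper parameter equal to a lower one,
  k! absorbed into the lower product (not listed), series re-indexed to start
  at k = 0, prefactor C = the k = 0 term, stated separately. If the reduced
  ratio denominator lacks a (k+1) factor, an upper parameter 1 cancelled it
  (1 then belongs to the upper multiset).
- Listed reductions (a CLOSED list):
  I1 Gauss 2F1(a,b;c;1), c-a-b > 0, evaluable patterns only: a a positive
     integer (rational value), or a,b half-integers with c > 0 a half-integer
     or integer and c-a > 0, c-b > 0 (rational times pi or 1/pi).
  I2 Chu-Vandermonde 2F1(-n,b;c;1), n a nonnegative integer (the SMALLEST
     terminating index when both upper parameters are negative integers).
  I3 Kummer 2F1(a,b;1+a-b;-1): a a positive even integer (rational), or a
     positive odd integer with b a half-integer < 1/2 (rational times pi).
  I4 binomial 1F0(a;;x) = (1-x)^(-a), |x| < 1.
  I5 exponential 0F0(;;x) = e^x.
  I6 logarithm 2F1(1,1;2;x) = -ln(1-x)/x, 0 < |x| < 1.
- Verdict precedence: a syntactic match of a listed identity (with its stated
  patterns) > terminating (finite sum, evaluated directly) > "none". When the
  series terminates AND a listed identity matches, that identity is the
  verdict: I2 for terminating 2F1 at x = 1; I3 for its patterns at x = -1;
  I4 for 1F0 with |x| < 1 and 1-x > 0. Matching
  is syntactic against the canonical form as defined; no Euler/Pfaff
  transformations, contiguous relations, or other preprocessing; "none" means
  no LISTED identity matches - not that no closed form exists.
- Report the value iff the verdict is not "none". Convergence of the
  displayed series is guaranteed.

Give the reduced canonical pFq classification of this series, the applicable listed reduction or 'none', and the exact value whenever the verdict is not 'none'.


Classification (C = -2): 1F0 with upper {3/4}, lower {-}, argument x = -2/5. Verdict: the binomial series (I4) fires (the 1F0 binomial series: exponent -3/4, x = -2/5). Exact value: (-2) * (7/5)^(-3/4).

Key observation: with t_0 = -2, the product of the first k integers (prefactor -2) is k!.
Step ratio: r(k) = (-2/5) * (k+3/4) / [(k+1)] ; factor over Q: parameters, x = (-2/5), and C = -2.


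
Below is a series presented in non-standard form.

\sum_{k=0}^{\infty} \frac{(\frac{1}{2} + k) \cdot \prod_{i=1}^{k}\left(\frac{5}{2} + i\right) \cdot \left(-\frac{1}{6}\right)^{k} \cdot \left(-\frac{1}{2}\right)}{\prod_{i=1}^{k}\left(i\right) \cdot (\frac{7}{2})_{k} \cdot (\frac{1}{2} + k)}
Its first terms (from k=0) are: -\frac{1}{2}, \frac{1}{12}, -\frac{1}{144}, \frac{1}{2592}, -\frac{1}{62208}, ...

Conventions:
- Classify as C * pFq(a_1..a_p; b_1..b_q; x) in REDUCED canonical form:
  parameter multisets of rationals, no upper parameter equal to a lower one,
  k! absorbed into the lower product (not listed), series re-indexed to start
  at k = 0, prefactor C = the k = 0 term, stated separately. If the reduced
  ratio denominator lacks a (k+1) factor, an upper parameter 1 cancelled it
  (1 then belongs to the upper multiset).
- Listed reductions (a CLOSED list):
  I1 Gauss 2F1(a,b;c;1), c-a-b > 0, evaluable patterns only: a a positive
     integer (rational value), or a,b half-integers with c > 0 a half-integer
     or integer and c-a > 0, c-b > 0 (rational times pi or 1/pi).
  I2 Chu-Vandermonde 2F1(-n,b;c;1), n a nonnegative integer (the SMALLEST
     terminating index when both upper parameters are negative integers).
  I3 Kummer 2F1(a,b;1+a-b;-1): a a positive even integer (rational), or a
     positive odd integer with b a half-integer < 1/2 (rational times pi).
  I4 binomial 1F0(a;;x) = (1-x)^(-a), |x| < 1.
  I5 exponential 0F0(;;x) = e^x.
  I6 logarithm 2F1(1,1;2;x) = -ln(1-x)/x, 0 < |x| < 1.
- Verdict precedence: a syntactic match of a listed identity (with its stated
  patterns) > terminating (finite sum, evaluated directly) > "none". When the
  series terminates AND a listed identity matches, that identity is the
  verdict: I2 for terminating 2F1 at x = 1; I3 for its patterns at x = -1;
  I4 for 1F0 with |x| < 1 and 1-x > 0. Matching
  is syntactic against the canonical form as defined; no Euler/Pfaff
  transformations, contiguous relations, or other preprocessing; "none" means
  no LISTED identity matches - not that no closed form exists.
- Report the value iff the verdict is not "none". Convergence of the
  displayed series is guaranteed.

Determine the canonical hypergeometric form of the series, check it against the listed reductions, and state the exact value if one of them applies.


Key observation: x = -\frac{1}{6} and the running product (C = -1/2) telescopes to a rising factorial.
Step ratio: r(k) = -\frac{1}{6} * 1 / [(k+1)] - rational; roots negated = parameters, x = -\frac{1}{6}, C = -\frac{1}{2}.

Reduced: x = -\frac{1}{6}, 0F0, upper = {-}, lower = {-}, C = -\frac{1}{2}. Verdict: the exponential series (I5) applies (the 0F0 exponential series at x = -\frac{1}{6}). Exact value: \left(-\frac{1}{2}\right) \cdot e^{-\frac{1}{6}}.
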